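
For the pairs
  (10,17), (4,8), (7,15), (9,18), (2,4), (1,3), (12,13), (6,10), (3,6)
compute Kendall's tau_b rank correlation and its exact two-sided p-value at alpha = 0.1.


Step 1: Enumerate the 36 unordered pairs (i,j) with i<j and classify each by sign(x_j-x_i) * sign(y_j-y_i).
  (1,2):dx=-6,dy=-9->C; (1,3):dx=-3,dy=-2->C; (1,4):dx=-1,dy=+1->D; (1,5):dx=-8,dy=-13->C
  (1,6):dx=-9,dy=-14->C; (1,7):dx=+2,dy=-4->D; (1,8):dx=-4,dy=-7->C; (1,9):dx=-7,dy=-11->C
  (2,3):dx=+3,dy=+7->C; (2,4):dx=+5,dy=+10->C; (2,5):dx=-2,dy=-4->C; (2,6):dx=-3,dy=-5->C
  (2,7):dx=+8,dy=+5->C; (2,8):dx=+2,dy=+2->C; (2,9):dx=-1,dy=-2->C; (3,4):dx=+2,dy=+3->C
  (3,5):dx=-5,dy=-11->C; (3,6):dx=-6,dy=-12->C; (3,7):dx=+5,dy=-2->D; (3,8):dx=-1,dy=-5->C
  (3,9):dx=-4,dy=-9->C; (4,5):dx=-7,dy=-14->C; (4,6):dx=-8,dy=-15->C; (4,7):dx=+3,dy=-5->D
  (4,8):dx=-3,dy=-8->C; (4,9):dx=-6,dy=-12->C; (5,6):dx=-1,dy=-1->C; (5,7):dx=+10,dy=+9->C
  (5,8):dx=+4,dy=+6->C; (5,9):dx=+1,dy=+2->C; (6,7):dx=+11,dy=+10->C; (6,8):dx=+5,dy=+7->C
  (6,9):dx=+2,dy=+3->C; (7,8):dx=-6,dy=-3->C; (7,9):dx=-9,dy=-7->C; (8,9):dx=-3,dy=-4->C
Step 2: C = 32, D = 4, total pairs = 36.
Step 3: tau = (C - D)/(n(n-1)/2) = (32 - 4)/36 = 0.777778.
Step 4: Exact two-sided p-value (enumerate n! = 362880 permutations of y under H0): p = 0.002425.
Step 5: alpha = 0.1. reject H0.

tau_b = 0.7778 (C=32, D=4), p = 0.002425, reject H0.


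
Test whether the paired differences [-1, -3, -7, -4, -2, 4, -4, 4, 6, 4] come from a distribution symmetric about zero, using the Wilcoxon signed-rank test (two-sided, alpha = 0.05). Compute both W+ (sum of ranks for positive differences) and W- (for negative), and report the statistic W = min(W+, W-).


Step 1: Drop any zero differences (none here) and take |d_i|.
|d| = [1, 3, 7, 4, 2, 4, 4, 4, 6, 4]
Step 2: Midrank |d_i| (ties get averaged ranks).
ranks: |1|->1, |3|->3, |7|->10, |4|->6, |2|->2, |4|->6, |4|->6, |4|->6, |6|->9, |4|->6
Step 3: Attach original signs; sum ranks with positive sign and with negative sign.
W+ = 6 + 6 + 9 + 6 = 27
W- = 1 + 3 + 10 + 6 + 2 + 6 = 28
(Check: W+ + W- = 55 should equal n(n+1)/2 = 55.)
Step 4: Test statistic W = min(W+, W-) = 27.
Step 5: Ties in |d|, so use the tie-corrected normal approximation.
        E[W] = n(n+1)/4 = 10*11/4 = 27.5.
        Tie groups: |d|=4 (t=5); sum(t^3 - t) = 120.
        Var[W] = n(n+1)(2n+1)/24 - sum(t^3-t)/48 = 2310/24 - 120/48 = 93.75.
        z = (W - E[W]) / sqrt(Var[W]) = (27 - 27.5) / 9.6825 = -0.0516.
        Two-sided p = 2*Phi(z) = 0.958816.
Step 6: alpha = 0.05. fail to reject H0.

W+ = 27, W- = 28, W = min = 27, p = 0.958816, fail to reject H0.


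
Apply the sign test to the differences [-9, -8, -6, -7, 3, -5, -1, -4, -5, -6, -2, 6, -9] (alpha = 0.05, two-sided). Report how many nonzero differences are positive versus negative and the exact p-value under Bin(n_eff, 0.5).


Step 1: Discard zero differences. Original n = 13; n_eff = number of nonzero differences = 13.
Nonzero differences (with sign): -9, -8, -6, -7, +3, -5, -1, -4, -5, -6, -2, +6, -9
Step 2: Count signs: positive = 2, negative = 11.
Step 3: Under H0: P(positive) = 0.5, so the number of positives S ~ Bin(13, 0.5).
Step 4: Two-sided exact p-value = sum of Bin(13,0.5) probabilities at or below the observed probability = 0.022461.
Step 5: alpha = 0.05. reject H0.

n_eff = 13, pos = 2, neg = 11, p = 0.022461, reject H0.


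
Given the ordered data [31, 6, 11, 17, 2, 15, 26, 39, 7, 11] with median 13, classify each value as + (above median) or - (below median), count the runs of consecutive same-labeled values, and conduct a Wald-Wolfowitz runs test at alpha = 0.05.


Step 1: Compute median = 13; label A = above, B = below.
Labels in order: ABBABAAABB  (n_A = 5, n_B = 5)
Step 2: Count runs R = 6.
Step 3: Under H0 (random ordering), E[R] = 2*n_A*n_B/(n_A+n_B) + 1 = 2*5*5/10 + 1 = 6.0000.
        Var[R] = 2*n_A*n_B*(2*n_A*n_B - n_A - n_B) / ((n_A+n_B)^2 * (n_A+n_B-1)) = 2000/900 = 2.2222.
        SD[R] = 1.4907.
Step 4: R = E[R], so z = 0 with no continuity correction.
Step 5: Two-sided p-value via normal approximation = 2*(1 - Phi(|z|)) = 1.000000.
Step 6: alpha = 0.05. fail to reject H0.

R = 6, z = 0.0000, p = 1.000000, fail to reject H0.


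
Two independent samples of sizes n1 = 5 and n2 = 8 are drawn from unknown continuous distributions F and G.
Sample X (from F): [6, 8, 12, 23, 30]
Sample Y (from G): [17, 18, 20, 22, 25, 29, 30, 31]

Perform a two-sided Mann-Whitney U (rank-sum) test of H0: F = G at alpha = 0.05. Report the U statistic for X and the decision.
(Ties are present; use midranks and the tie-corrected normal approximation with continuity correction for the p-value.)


Step 1: Combine and sort all 13 observations; assign midranks.
sorted (value, group): (6,X), (8,X), (12,X), (17,Y), (18,Y), (20,Y), (22,Y), (23,X), (25,Y), (29,Y), (30,X), (30,Y), (31,Y)
ranks: 6->1, 8->2, 12->3, 17->4, 18->5, 20->6, 22->7, 23->8, 25->9, 29->10, 30->11.5, 30->11.5, 31->13
Step 2: Rank sum for X: R1 = 1 + 2 + 3 + 8 + 11.5 = 25.5.
Step 3: U_X = R1 - n1(n1+1)/2 = 25.5 - 5*6/2 = 25.5 - 15 = 10.5.
       U_Y = n1*n2 - U_X = 40 - 10.5 = 29.5.
Step 4: Ties are present, so use the tie-corrected normal approximation (with continuity correction) for the p-value.
Step 5: p-value = 0.187076; compare to alpha = 0.05. fail to reject H0.

U_X = 10.5, p = 0.187076, fail to reject H0 at alpha = 0.05.


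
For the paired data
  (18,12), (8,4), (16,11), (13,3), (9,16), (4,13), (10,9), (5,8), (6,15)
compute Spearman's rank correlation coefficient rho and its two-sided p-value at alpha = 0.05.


Step 1: Rank x and y separately (midranks; no ties here).
rank(x): 18->9, 8->4, 16->8, 13->7, 9->5, 4->1, 10->6, 5->2, 6->3
rank(y): 12->6, 4->2, 11->5, 3->1, 16->9, 13->7, 9->4, 8->3, 15->8
Step 2: d_i = R_x(i) - R_y(i); compute d_i^2.
  (9-6)^2=9, (4-2)^2=4, (8-5)^2=9, (7-1)^2=36, (5-9)^2=16, (1-7)^2=36, (6-4)^2=4, (2-3)^2=1, (3-8)^2=25
sum(d^2) = 140.
Step 3: rho = 1 - 6*140 / (9*(9^2 - 1)) = 1 - 840/720 = -0.166667.
Step 4: Under H0, t = rho * sqrt((n-2)/(1-rho^2)) = -0.4472 ~ t(7).
Step 5: Two-sided p-value from the t-distribution with 7 df = 0.668231.
Step 6: alpha = 0.05. fail to reject H0.

rho = -0.1667, p = 0.668231, fail to reject H0 at alpha = 0.05.


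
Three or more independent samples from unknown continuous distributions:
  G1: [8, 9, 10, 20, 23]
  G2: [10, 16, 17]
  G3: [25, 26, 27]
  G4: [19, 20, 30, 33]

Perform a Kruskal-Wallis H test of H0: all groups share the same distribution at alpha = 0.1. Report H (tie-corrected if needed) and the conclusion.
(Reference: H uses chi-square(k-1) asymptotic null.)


Step 1: Combine all N = 15 observations and assign midranks.
sorted (value, group, rank): (8,G1,1), (9,G1,2), (10,G1,3.5), (10,G2,3.5), (16,G2,5), (17,G2,6), (19,G4,7), (20,G1,8.5), (20,G4,8.5), (23,G1,10), (25,G3,11), (26,G3,12), (27,G3,13), (30,G4,14), (33,G4,15)
Step 2: Sum ranks within each group.
R_1 = 25 (n_1 = 5)
R_2 = 14.5 (n_2 = 3)
R_3 = 36 (n_3 = 3)
R_4 = 44.5 (n_4 = 4)
Step 3: H = 12/(N(N+1)) * sum(R_i^2/n_i) - 3(N+1)
     = 12/(15*16) * (25^2/5 + 14.5^2/3 + 36^2/3 + 44.5^2/4) - 3*16
     = 0.050000 * 1122.15 - 48
     = 8.107292.
Step 4: Ties present; correction factor C = 1 - 12/(15^3 - 15) = 0.996429. Corrected H = 8.107292 / 0.996429 = 8.136350.
Step 5: Under H0, H ~ chi^2(3); p-value = 0.043276.
Step 6: alpha = 0.1. reject H0.

H = 8.1364, df = 3, p = 0.043276, reject H0.


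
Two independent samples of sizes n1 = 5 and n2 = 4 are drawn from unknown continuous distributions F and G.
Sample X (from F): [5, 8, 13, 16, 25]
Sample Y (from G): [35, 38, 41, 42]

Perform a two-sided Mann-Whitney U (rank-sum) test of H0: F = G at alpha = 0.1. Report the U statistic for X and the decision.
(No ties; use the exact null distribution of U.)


Step 1: Combine and sort all 9 observations; assign midranks.
sorted (value, group): (5,X), (8,X), (13,X), (16,X), (25,X), (35,Y), (38,Y), (41,Y), (42,Y)
ranks: 5->1, 8->2, 13->3, 16->4, 25->5, 35->6, 38->7, 41->8, 42->9
Step 2: Rank sum for X: R1 = 1 + 2 + 3 + 4 + 5 = 15.
Step 3: U_X = R1 - n1(n1+1)/2 = 15 - 5*6/2 = 15 - 15 = 0.
       U_Y = n1*n2 - U_X = 20 - 0 = 20.
Step 4: No ties, so the exact null distribution of U (based on enumerating the C(9,5) = 126 equally likely rank assignments) gives the two-sided p-value.
Step 5: p-value = 0.015873; compare to alpha = 0.1. reject H0.

U_X = 0, p = 0.015873, reject H0 at alpha = 0.1.


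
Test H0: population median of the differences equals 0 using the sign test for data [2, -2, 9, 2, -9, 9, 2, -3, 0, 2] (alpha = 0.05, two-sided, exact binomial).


Step 1: Discard zero differences. Original n = 10; n_eff = number of nonzero differences = 9.
Nonzero differences (with sign): +2, -2, +9, +2, -9, +9, +2, -3, +2
Step 2: Count signs: positive = 6, negative = 3.
Step 3: Under H0: P(positive) = 0.5, so the number of positives S ~ Bin(9, 0.5).
Step 4: Two-sided exact p-value = sum of Bin(9,0.5) probabilities at or below the observed probability = 0.507812.
Step 5: alpha = 0.05. fail to reject H0.

n_eff = 9, pos = 6, neg = 3, p = 0.507812, fail to reject H0.


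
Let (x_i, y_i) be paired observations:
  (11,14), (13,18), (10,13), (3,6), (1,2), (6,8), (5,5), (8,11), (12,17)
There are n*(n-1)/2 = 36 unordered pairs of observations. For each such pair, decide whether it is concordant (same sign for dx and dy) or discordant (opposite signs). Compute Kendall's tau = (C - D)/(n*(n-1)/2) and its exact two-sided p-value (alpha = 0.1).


Step 1: Enumerate the 36 unordered pairs (i,j) with i<j and classify each by sign(x_j-x_i) * sign(y_j-y_i).
  (1,2):dx=+2,dy=+4->C; (1,3):dx=-1,dy=-1->C; (1,4):dx=-8,dy=-8->C; (1,5):dx=-10,dy=-12->C
  (1,6):dx=-5,dy=-6->C; (1,7):dx=-6,dy=-9->C; (1,8):dx=-3,dy=-3->C; (1,9):dx=+1,dy=+3->C
  (2,3):dx=-3,dy=-5->C; (2,4):dx=-10,dy=-12->C; (2,5):dx=-12,dy=-16->C; (2,6):dx=-7,dy=-10->C
  (2,7):dx=-8,dy=-13->C; (2,8):dx=-5,dy=-7->C; (2,9):dx=-1,dy=-1->C; (3,4):dx=-7,dy=-7->C
  (3,5):dx=-9,dy=-11->C; (3,6):dx=-4,dy=-5->C; (3,7):dx=-5,dy=-8->C; (3,8):dx=-2,dy=-2->C
  (3,9):dx=+2,dy=+4->C; (4,5):dx=-2,dy=-4->C; (4,6):dx=+3,dy=+2->C; (4,7):dx=+2,dy=-1->D
  (4,8):dx=+5,dy=+5->C; (4,9):dx=+9,dy=+11->C; (5,6):dx=+5,dy=+6->C; (5,7):dx=+4,dy=+3->C
  (5,8):dx=+7,dy=+9->C; (5,9):dx=+11,dy=+15->C; (6,7):dx=-1,dy=-3->C; (6,8):dx=+2,dy=+3->C
  (6,9):dx=+6,dy=+9->C; (7,8):dx=+3,dy=+6->C; (7,9):dx=+7,dy=+12->C; (8,9):dx=+4,dy=+6->C
Step 2: C = 35, D = 1, total pairs = 36.
Step 3: tau = (C - D)/(n(n-1)/2) = (35 - 1)/36 = 0.944444.
Step 4: Exact two-sided p-value (enumerate n! = 362880 permutations of y under H0): p = 0.000050.
Step 5: alpha = 0.1. reject H0.

tau_b = 0.9444 (C=35, D=1), p = 0.000050, reject H0.


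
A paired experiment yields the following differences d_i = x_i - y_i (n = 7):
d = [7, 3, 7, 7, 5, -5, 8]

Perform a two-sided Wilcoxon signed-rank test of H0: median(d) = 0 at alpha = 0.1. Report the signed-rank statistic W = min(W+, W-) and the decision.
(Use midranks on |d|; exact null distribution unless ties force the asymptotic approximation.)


Step 1: Drop any zero differences (none here) and take |d_i|.
|d| = [7, 3, 7, 7, 5, 5, 8]
Step 2: Midrank |d_i| (ties get averaged ranks).
ranks: |7|->5, |3|->1, |7|->5, |7|->5, |5|->2.5, |5|->2.5, |8|->7
Step 3: Attach original signs; sum ranks with positive sign and with negative sign.
W+ = 5 + 1 + 5 + 5 + 2.5 + 7 = 25.5
W- = 2.5 = 2.5
(Check: W+ + W- = 28 should equal n(n+1)/2 = 28.)
Step 4: Test statistic W = min(W+, W-) = 2.5.
Step 5: Ties in |d|, so use the tie-corrected normal approximation.
        E[W] = n(n+1)/4 = 7*8/4 = 14.
        Tie groups: |d|=5 (t=2), |d|=7 (t=3); sum(t^3 - t) = 30.
        Var[W] = n(n+1)(2n+1)/24 - sum(t^3-t)/48 = 840/24 - 30/48 = 34.375.
        z = (W - E[W]) / sqrt(Var[W]) = (2.5 - 14) / 5.8630 = -1.9614.
        Two-sided p = 2*Phi(z) = 0.049827.
Step 6: alpha = 0.1. reject H0.

W+ = 25.5, W- = 2.5, W = min = 2.5, p = 0.049827, reject H0.


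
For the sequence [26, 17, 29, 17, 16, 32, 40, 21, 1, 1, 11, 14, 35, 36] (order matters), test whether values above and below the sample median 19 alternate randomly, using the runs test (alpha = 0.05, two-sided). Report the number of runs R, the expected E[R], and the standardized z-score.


Step 1: Compute median = 19; label A = above, B = below.
Labels in order: ABABBAAABBBBAA  (n_A = 7, n_B = 7)
Step 2: Count runs R = 7.
Step 3: Under H0 (random ordering), E[R] = 2*n_A*n_B/(n_A+n_B) + 1 = 2*7*7/14 + 1 = 8.0000.
        Var[R] = 2*n_A*n_B*(2*n_A*n_B - n_A - n_B) / ((n_A+n_B)^2 * (n_A+n_B-1)) = 8232/2548 = 3.2308.
        SD[R] = 1.7974.
Step 4: Continuity-corrected z = (R + 0.5 - E[R]) / SD[R] = (7 + 0.5 - 8.0000) / 1.7974 = -0.2782.
Step 5: Two-sided p-value via normal approximation = 2*(1 - Phi(|z|)) = 0.780879.
Step 6: alpha = 0.05. fail to reject H0.

R = 7, z = -0.2782, p = 0.780879, fail to reject H0.


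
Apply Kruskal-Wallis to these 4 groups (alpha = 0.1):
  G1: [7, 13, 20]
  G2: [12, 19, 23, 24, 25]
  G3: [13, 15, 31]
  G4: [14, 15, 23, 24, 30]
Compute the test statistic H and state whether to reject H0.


Step 1: Combine all N = 16 observations and assign midranks.
sorted (value, group, rank): (7,G1,1), (12,G2,2), (13,G1,3.5), (13,G3,3.5), (14,G4,5), (15,G3,6.5), (15,G4,6.5), (19,G2,8), (20,G1,9), (23,G2,10.5), (23,G4,10.5), (24,G2,12.5), (24,G4,12.5), (25,G2,14), (30,G4,15), (31,G3,16)
Step 2: Sum ranks within each group.
R_1 = 13.5 (n_1 = 3)
R_2 = 47 (n_2 = 5)
R_3 = 26 (n_3 = 3)
R_4 = 49.5 (n_4 = 5)
Step 3: H = 12/(N(N+1)) * sum(R_i^2/n_i) - 3(N+1)
     = 12/(16*17) * (13.5^2/3 + 47^2/5 + 26^2/3 + 49.5^2/5) - 3*17
     = 0.044118 * 1217.93 - 51
     = 2.732353.
Step 4: Ties present; correction factor C = 1 - 24/(16^3 - 16) = 0.994118. Corrected H = 2.732353 / 0.994118 = 2.748521.
Step 5: Under H0, H ~ chi^2(3); p-value = 0.432045.
Step 6: alpha = 0.1. fail to reject H0.

H = 2.7485, df = 3, p = 0.432045, fail to reject H0.


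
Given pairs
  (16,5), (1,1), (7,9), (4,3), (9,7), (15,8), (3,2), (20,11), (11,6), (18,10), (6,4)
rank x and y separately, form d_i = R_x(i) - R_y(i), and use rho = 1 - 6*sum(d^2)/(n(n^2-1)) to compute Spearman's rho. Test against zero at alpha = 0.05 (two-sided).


Step 1: Rank x and y separately (midranks; no ties here).
rank(x): 16->9, 1->1, 7->5, 4->3, 9->6, 15->8, 3->2, 20->11, 11->7, 18->10, 6->4
rank(y): 5->5, 1->1, 9->9, 3->3, 7->7, 8->8, 2->2, 11->11, 6->6, 10->10, 4->4
Step 2: d_i = R_x(i) - R_y(i); compute d_i^2.
  (9-5)^2=16, (1-1)^2=0, (5-9)^2=16, (3-3)^2=0, (6-7)^2=1, (8-8)^2=0, (2-2)^2=0, (11-11)^2=0, (7-6)^2=1, (10-10)^2=0, (4-4)^2=0
sum(d^2) = 34.
Step 3: rho = 1 - 6*34 / (11*(11^2 - 1)) = 1 - 204/1320 = 0.845455.
Step 4: Under H0, t = rho * sqrt((n-2)/(1-rho^2)) = 4.7493 ~ t(9).
Step 5: Two-sided p-value from the t-distribution with 9 df = 0.001045.
Step 6: alpha = 0.05. reject H0.

rho = 0.8455, p = 0.001045, reject H0 at alpha = 0.05.


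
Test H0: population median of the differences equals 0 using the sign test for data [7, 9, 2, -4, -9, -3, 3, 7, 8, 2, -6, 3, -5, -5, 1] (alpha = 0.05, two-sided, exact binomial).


Step 1: Discard zero differences. Original n = 15; n_eff = number of nonzero differences = 15.
Nonzero differences (with sign): +7, +9, +2, -4, -9, -3, +3, +7, +8, +2, -6, +3, -5, -5, +1
Step 2: Count signs: positive = 9, negative = 6.
Step 3: Under H0: P(positive) = 0.5, so the number of positives S ~ Bin(15, 0.5).
Step 4: Two-sided exact p-value = sum of Bin(15,0.5) probabilities at or below the observed probability = 0.607239.
Step 5: alpha = 0.05. fail to reject H0.

n_eff = 15, pos = 9, neg = 6, p = 0.607239, fail to reject H0.


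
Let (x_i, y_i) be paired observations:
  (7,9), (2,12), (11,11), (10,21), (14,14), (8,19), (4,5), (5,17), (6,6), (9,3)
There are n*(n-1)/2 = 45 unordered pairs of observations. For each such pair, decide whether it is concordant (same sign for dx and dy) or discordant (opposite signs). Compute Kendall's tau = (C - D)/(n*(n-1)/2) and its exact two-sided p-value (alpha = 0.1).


Step 1: Enumerate the 45 unordered pairs (i,j) with i<j and classify each by sign(x_j-x_i) * sign(y_j-y_i).
  (1,2):dx=-5,dy=+3->D; (1,3):dx=+4,dy=+2->C; (1,4):dx=+3,dy=+12->C; (1,5):dx=+7,dy=+5->C
  (1,6):dx=+1,dy=+10->C; (1,7):dx=-3,dy=-4->C; (1,8):dx=-2,dy=+8->D; (1,9):dx=-1,dy=-3->C
  (1,10):dx=+2,dy=-6->D; (2,3):dx=+9,dy=-1->D; (2,4):dx=+8,dy=+9->C; (2,5):dx=+12,dy=+2->C
  (2,6):dx=+6,dy=+7->C; (2,7):dx=+2,dy=-7->D; (2,8):dx=+3,dy=+5->C; (2,9):dx=+4,dy=-6->D
  (2,10):dx=+7,dy=-9->D; (3,4):dx=-1,dy=+10->D; (3,5):dx=+3,dy=+3->C; (3,6):dx=-3,dy=+8->D
  (3,7):dx=-7,dy=-6->C; (3,8):dx=-6,dy=+6->D; (3,9):dx=-5,dy=-5->C; (3,10):dx=-2,dy=-8->C
  (4,5):dx=+4,dy=-7->D; (4,6):dx=-2,dy=-2->C; (4,7):dx=-6,dy=-16->C; (4,8):dx=-5,dy=-4->C
  (4,9):dx=-4,dy=-15->C; (4,10):dx=-1,dy=-18->C; (5,6):dx=-6,dy=+5->D; (5,7):dx=-10,dy=-9->C
  (5,8):dx=-9,dy=+3->D; (5,9):dx=-8,dy=-8->C; (5,10):dx=-5,dy=-11->C; (6,7):dx=-4,dy=-14->C
  (6,8):dx=-3,dy=-2->C; (6,9):dx=-2,dy=-13->C; (6,10):dx=+1,dy=-16->D; (7,8):dx=+1,dy=+12->C
  (7,9):dx=+2,dy=+1->C; (7,10):dx=+5,dy=-2->D; (8,9):dx=+1,dy=-11->D; (8,10):dx=+4,dy=-14->D
  (9,10):dx=+3,dy=-3->D
Step 2: C = 27, D = 18, total pairs = 45.
Step 3: tau = (C - D)/(n(n-1)/2) = (27 - 18)/45 = 0.200000.
Step 4: Exact two-sided p-value (enumerate n! = 3628800 permutations of y under H0): p = 0.484313.
Step 5: alpha = 0.1. fail to reject H0.

tau_b = 0.2000 (C=27, D=18), p = 0.484313, fail to reject H0.


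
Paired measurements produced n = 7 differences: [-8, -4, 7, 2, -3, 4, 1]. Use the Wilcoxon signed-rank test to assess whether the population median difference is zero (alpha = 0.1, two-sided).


Step 1: Drop any zero differences (none here) and take |d_i|.
|d| = [8, 4, 7, 2, 3, 4, 1]
Step 2: Midrank |d_i| (ties get averaged ranks).
ranks: |8|->7, |4|->4.5, |7|->6, |2|->2, |3|->3, |4|->4.5, |1|->1
Step 3: Attach original signs; sum ranks with positive sign and with negative sign.
W+ = 6 + 2 + 4.5 + 1 = 13.5
W- = 7 + 4.5 + 3 = 14.5
(Check: W+ + W- = 28 should equal n(n+1)/2 = 28.)
Step 4: Test statistic W = min(W+, W-) = 13.5.
Step 5: Ties in |d|, so use the tie-corrected normal approximation.
        E[W] = n(n+1)/4 = 7*8/4 = 14.
        Tie groups: |d|=4 (t=2); sum(t^3 - t) = 6.
        Var[W] = n(n+1)(2n+1)/24 - sum(t^3-t)/48 = 840/24 - 6/48 = 34.875.
        z = (W - E[W]) / sqrt(Var[W]) = (13.5 - 14) / 5.9055 = -0.0847.
        Two-sided p = 2*Phi(z) = 0.932526.
Step 6: alpha = 0.1. fail to reject H0.

W+ = 13.5, W- = 14.5, W = min = 13.5, p = 0.932526, fail to reject H0.


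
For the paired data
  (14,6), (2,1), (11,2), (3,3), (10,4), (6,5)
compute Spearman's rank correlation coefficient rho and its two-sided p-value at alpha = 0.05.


Step 1: Rank x and y separately (midranks; no ties here).
rank(x): 14->6, 2->1, 11->5, 3->2, 10->4, 6->3
rank(y): 6->6, 1->1, 2->2, 3->3, 4->4, 5->5
Step 2: d_i = R_x(i) - R_y(i); compute d_i^2.
  (6-6)^2=0, (1-1)^2=0, (5-2)^2=9, (2-3)^2=1, (4-4)^2=0, (3-5)^2=4
sum(d^2) = 14.
Step 3: rho = 1 - 6*14 / (6*(6^2 - 1)) = 1 - 84/210 = 0.600000.
Step 4: Under H0, t = rho * sqrt((n-2)/(1-rho^2)) = 1.5000 ~ t(4).
Step 5: Two-sided p-value from the t-distribution with 4 df = 0.208000.
Step 6: alpha = 0.05. fail to reject H0.

rho = 0.6000, p = 0.208000, fail to reject H0 at alpha = 0.05.


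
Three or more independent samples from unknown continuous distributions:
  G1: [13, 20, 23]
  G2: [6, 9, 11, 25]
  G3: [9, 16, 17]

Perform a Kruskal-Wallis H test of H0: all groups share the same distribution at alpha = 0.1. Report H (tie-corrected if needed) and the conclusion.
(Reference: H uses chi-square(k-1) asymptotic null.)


Step 1: Combine all N = 10 observations and assign midranks.
sorted (value, group, rank): (6,G2,1), (9,G2,2.5), (9,G3,2.5), (11,G2,4), (13,G1,5), (16,G3,6), (17,G3,7), (20,G1,8), (23,G1,9), (25,G2,10)
Step 2: Sum ranks within each group.
R_1 = 22 (n_1 = 3)
R_2 = 17.5 (n_2 = 4)
R_3 = 15.5 (n_3 = 3)
Step 3: H = 12/(N(N+1)) * sum(R_i^2/n_i) - 3(N+1)
     = 12/(10*11) * (22^2/3 + 17.5^2/4 + 15.5^2/3) - 3*11
     = 0.109091 * 317.979 - 33
     = 1.688636.
Step 4: Ties present; correction factor C = 1 - 6/(10^3 - 10) = 0.993939. Corrected H = 1.688636 / 0.993939 = 1.698933.
Step 5: Under H0, H ~ chi^2(2); p-value = 0.427643.
Step 6: alpha = 0.1. fail to reject H0.

H = 1.6989, df = 2, p = 0.427643, fail to reject H0.


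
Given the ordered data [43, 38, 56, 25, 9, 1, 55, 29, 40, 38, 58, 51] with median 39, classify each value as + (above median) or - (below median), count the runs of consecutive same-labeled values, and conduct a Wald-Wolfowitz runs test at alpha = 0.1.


Step 1: Compute median = 39; label A = above, B = below.
Labels in order: ABABBBABABAA  (n_A = 6, n_B = 6)
Step 2: Count runs R = 9.
Step 3: Under H0 (random ordering), E[R] = 2*n_A*n_B/(n_A+n_B) + 1 = 2*6*6/12 + 1 = 7.0000.
        Var[R] = 2*n_A*n_B*(2*n_A*n_B - n_A - n_B) / ((n_A+n_B)^2 * (n_A+n_B-1)) = 4320/1584 = 2.7273.
        SD[R] = 1.6514.
Step 4: Continuity-corrected z = (R - 0.5 - E[R]) / SD[R] = (9 - 0.5 - 7.0000) / 1.6514 = 0.9083.
Step 5: Two-sided p-value via normal approximation = 2*(1 - Phi(|z|)) = 0.363722.
Step 6: alpha = 0.1. fail to reject H0.

R = 9, z = 0.9083, p = 0.363722, fail to reject H0.


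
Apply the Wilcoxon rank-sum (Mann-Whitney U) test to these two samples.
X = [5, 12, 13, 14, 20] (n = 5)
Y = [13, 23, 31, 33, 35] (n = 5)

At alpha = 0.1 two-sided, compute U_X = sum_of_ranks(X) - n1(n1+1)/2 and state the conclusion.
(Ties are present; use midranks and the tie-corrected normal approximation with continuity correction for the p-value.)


Step 1: Combine and sort all 10 observations; assign midranks.
sorted (value, group): (5,X), (12,X), (13,X), (13,Y), (14,X), (20,X), (23,Y), (31,Y), (33,Y), (35,Y)
ranks: 5->1, 12->2, 13->3.5, 13->3.5, 14->5, 20->6, 23->7, 31->8, 33->9, 35->10
Step 2: Rank sum for X: R1 = 1 + 2 + 3.5 + 5 + 6 = 17.5.
Step 3: U_X = R1 - n1(n1+1)/2 = 17.5 - 5*6/2 = 17.5 - 15 = 2.5.
       U_Y = n1*n2 - U_X = 25 - 2.5 = 22.5.
Step 4: Ties are present, so use the tie-corrected normal approximation (with continuity correction) for the p-value.
Step 5: p-value = 0.046533; compare to alpha = 0.1. reject H0.

U_X = 2.5, p = 0.046533, reject H0 at alpha = 0.1.


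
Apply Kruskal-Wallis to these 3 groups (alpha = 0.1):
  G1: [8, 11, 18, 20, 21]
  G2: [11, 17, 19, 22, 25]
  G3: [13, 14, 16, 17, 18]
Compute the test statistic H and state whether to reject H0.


Step 1: Combine all N = 15 observations and assign midranks.
sorted (value, group, rank): (8,G1,1), (11,G1,2.5), (11,G2,2.5), (13,G3,4), (14,G3,5), (16,G3,6), (17,G2,7.5), (17,G3,7.5), (18,G1,9.5), (18,G3,9.5), (19,G2,11), (20,G1,12), (21,G1,13), (22,G2,14), (25,G2,15)
Step 2: Sum ranks within each group.
R_1 = 38 (n_1 = 5)
R_2 = 50 (n_2 = 5)
R_3 = 32 (n_3 = 5)
Step 3: H = 12/(N(N+1)) * sum(R_i^2/n_i) - 3(N+1)
     = 12/(15*16) * (38^2/5 + 50^2/5 + 32^2/5) - 3*16
     = 0.050000 * 993.6 - 48
     = 1.680000.
Step 4: Ties present; correction factor C = 1 - 18/(15^3 - 15) = 0.994643. Corrected H = 1.680000 / 0.994643 = 1.689048.
Step 5: Under H0, H ~ chi^2(2); p-value = 0.429762.
Step 6: alpha = 0.1. fail to reject H0.

H = 1.6890, df = 2, p = 0.429762, fail to reject H0.


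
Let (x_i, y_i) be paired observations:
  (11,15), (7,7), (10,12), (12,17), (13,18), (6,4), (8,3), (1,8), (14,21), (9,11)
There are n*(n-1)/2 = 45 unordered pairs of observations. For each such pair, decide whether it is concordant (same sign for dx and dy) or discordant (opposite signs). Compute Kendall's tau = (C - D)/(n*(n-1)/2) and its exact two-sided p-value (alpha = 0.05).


Step 1: Enumerate the 45 unordered pairs (i,j) with i<j and classify each by sign(x_j-x_i) * sign(y_j-y_i).
  (1,2):dx=-4,dy=-8->C; (1,3):dx=-1,dy=-3->C; (1,4):dx=+1,dy=+2->C; (1,5):dx=+2,dy=+3->C
  (1,6):dx=-5,dy=-11->C; (1,7):dx=-3,dy=-12->C; (1,8):dx=-10,dy=-7->C; (1,9):dx=+3,dy=+6->C
  (1,10):dx=-2,dy=-4->C; (2,3):dx=+3,dy=+5->C; (2,4):dx=+5,dy=+10->C; (2,5):dx=+6,dy=+11->C
  (2,6):dx=-1,dy=-3->C; (2,7):dx=+1,dy=-4->D; (2,8):dx=-6,dy=+1->D; (2,9):dx=+7,dy=+14->C
  (2,10):dx=+2,dy=+4->C; (3,4):dx=+2,dy=+5->C; (3,5):dx=+3,dy=+6->C; (3,6):dx=-4,dy=-8->C
  (3,7):dx=-2,dy=-9->C; (3,8):dx=-9,dy=-4->C; (3,9):dx=+4,dy=+9->C; (3,10):dx=-1,dy=-1->C
  (4,5):dx=+1,dy=+1->C; (4,6):dx=-6,dy=-13->C; (4,7):dx=-4,dy=-14->C; (4,8):dx=-11,dy=-9->C
  (4,9):dx=+2,dy=+4->C; (4,10):dx=-3,dy=-6->C; (5,6):dx=-7,dy=-14->C; (5,7):dx=-5,dy=-15->C
  (5,8):dx=-12,dy=-10->C; (5,9):dx=+1,dy=+3->C; (5,10):dx=-4,dy=-7->C; (6,7):dx=+2,dy=-1->D
  (6,8):dx=-5,dy=+4->D; (6,9):dx=+8,dy=+17->C; (6,10):dx=+3,dy=+7->C; (7,8):dx=-7,dy=+5->D
  (7,9):dx=+6,dy=+18->C; (7,10):dx=+1,dy=+8->C; (8,9):dx=+13,dy=+13->C; (8,10):dx=+8,dy=+3->C
  (9,10):dx=-5,dy=-10->C
Step 2: C = 40, D = 5, total pairs = 45.
Step 3: tau = (C - D)/(n(n-1)/2) = (40 - 5)/45 = 0.777778.
Step 4: Exact two-sided p-value (enumerate n! = 3628800 permutations of y under H0): p = 0.000946.
Step 5: alpha = 0.05. reject H0.

tau_b = 0.7778 (C=40, D=5), p = 0.000946, reject H0.


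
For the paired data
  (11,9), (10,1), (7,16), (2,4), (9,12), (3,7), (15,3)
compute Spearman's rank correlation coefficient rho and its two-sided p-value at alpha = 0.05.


Step 1: Rank x and y separately (midranks; no ties here).
rank(x): 11->6, 10->5, 7->3, 2->1, 9->4, 3->2, 15->7
rank(y): 9->5, 1->1, 16->7, 4->3, 12->6, 7->4, 3->2
Step 2: d_i = R_x(i) - R_y(i); compute d_i^2.
  (6-5)^2=1, (5-1)^2=16, (3-7)^2=16, (1-3)^2=4, (4-6)^2=4, (2-4)^2=4, (7-2)^2=25
sum(d^2) = 70.
Step 3: rho = 1 - 6*70 / (7*(7^2 - 1)) = 1 - 420/336 = -0.250000.
Step 4: Under H0, t = rho * sqrt((n-2)/(1-rho^2)) = -0.5774 ~ t(5).
Step 5: Two-sided p-value from the t-distribution with 5 df = 0.588724.
Step 6: alpha = 0.05. fail to reject H0.

rho = -0.2500, p = 0.588724, fail to reject H0 at alpha = 0.05.


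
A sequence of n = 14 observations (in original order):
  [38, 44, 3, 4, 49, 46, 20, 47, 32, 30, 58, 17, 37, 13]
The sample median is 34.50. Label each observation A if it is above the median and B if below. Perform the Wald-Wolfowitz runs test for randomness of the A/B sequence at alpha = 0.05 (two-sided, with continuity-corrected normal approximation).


Step 1: Compute median = 34.50; label A = above, B = below.
Labels in order: AABBAABABBABAB  (n_A = 7, n_B = 7)
Step 2: Count runs R = 10.
Step 3: Under H0 (random ordering), E[R] = 2*n_A*n_B/(n_A+n_B) + 1 = 2*7*7/14 + 1 = 8.0000.
        Var[R] = 2*n_A*n_B*(2*n_A*n_B - n_A - n_B) / ((n_A+n_B)^2 * (n_A+n_B-1)) = 8232/2548 = 3.2308.
        SD[R] = 1.7974.
Step 4: Continuity-corrected z = (R - 0.5 - E[R]) / SD[R] = (10 - 0.5 - 8.0000) / 1.7974 = 0.8345.
Step 5: Two-sided p-value via normal approximation = 2*(1 - Phi(|z|)) = 0.403986.
Step 6: alpha = 0.05. fail to reject H0.

R = 10, z = 0.8345, p = 0.403986, fail to reject H0.


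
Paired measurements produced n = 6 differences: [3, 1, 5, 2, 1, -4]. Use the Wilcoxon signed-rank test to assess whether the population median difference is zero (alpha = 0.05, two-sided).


Step 1: Drop any zero differences (none here) and take |d_i|.
|d| = [3, 1, 5, 2, 1, 4]
Step 2: Midrank |d_i| (ties get averaged ranks).
ranks: |3|->4, |1|->1.5, |5|->6, |2|->3, |1|->1.5, |4|->5
Step 3: Attach original signs; sum ranks with positive sign and with negative sign.
W+ = 4 + 1.5 + 6 + 3 + 1.5 = 16
W- = 5 = 5
(Check: W+ + W- = 21 should equal n(n+1)/2 = 21.)
Step 4: Test statistic W = min(W+, W-) = 5.
Step 5: Ties in |d|, so use the tie-corrected normal approximation.
        E[W] = n(n+1)/4 = 6*7/4 = 10.5.
        Tie groups: |d|=1 (t=2); sum(t^3 - t) = 6.
        Var[W] = n(n+1)(2n+1)/24 - sum(t^3-t)/48 = 546/24 - 6/48 = 22.625.
        z = (W - E[W]) / sqrt(Var[W]) = (5 - 10.5) / 4.7566 = -1.1563.
        Two-sided p = 2*Phi(z) = 0.247561.
Step 6: alpha = 0.05. fail to reject H0.

W+ = 16, W- = 5, W = min = 5, p = 0.247561, fail to reject H0.


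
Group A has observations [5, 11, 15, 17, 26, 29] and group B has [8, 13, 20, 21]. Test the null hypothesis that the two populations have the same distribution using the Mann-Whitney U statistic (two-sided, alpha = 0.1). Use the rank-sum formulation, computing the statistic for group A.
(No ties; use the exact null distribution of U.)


Step 1: Combine and sort all 10 observations; assign midranks.
sorted (value, group): (5,X), (8,Y), (11,X), (13,Y), (15,X), (17,X), (20,Y), (21,Y), (26,X), (29,X)
ranks: 5->1, 8->2, 11->3, 13->4, 15->5, 17->6, 20->7, 21->8, 26->9, 29->10
Step 2: Rank sum for X: R1 = 1 + 3 + 5 + 6 + 9 + 10 = 34.
Step 3: U_X = R1 - n1(n1+1)/2 = 34 - 6*7/2 = 34 - 21 = 13.
       U_Y = n1*n2 - U_X = 24 - 13 = 11.
Step 4: No ties, so the exact null distribution of U (based on enumerating the C(10,6) = 210 equally likely rank assignments) gives the two-sided p-value.
Step 5: p-value = 0.914286; compare to alpha = 0.1. fail to reject H0.

U_X = 13, p = 0.914286, fail to reject H0 at alpha = 0.1.


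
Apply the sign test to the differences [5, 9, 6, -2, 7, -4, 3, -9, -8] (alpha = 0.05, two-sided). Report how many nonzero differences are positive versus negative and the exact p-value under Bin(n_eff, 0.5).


Step 1: Discard zero differences. Original n = 9; n_eff = number of nonzero differences = 9.
Nonzero differences (with sign): +5, +9, +6, -2, +7, -4, +3, -9, -8
Step 2: Count signs: positive = 5, negative = 4.
Step 3: Under H0: P(positive) = 0.5, so the number of positives S ~ Bin(9, 0.5).
Step 4: Two-sided exact p-value = sum of Bin(9,0.5) probabilities at or below the observed probability = 1.000000.
Step 5: alpha = 0.05. fail to reject H0.

n_eff = 9, pos = 5, neg = 4, p = 1.000000, fail to reject H0.


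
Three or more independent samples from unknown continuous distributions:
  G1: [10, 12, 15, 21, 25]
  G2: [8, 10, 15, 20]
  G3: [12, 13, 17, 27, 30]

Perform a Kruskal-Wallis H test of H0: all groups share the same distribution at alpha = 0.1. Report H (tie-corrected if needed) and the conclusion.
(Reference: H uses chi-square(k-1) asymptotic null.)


Step 1: Combine all N = 14 observations and assign midranks.
sorted (value, group, rank): (8,G2,1), (10,G1,2.5), (10,G2,2.5), (12,G1,4.5), (12,G3,4.5), (13,G3,6), (15,G1,7.5), (15,G2,7.5), (17,G3,9), (20,G2,10), (21,G1,11), (25,G1,12), (27,G3,13), (30,G3,14)
Step 2: Sum ranks within each group.
R_1 = 37.5 (n_1 = 5)
R_2 = 21 (n_2 = 4)
R_3 = 46.5 (n_3 = 5)
Step 3: H = 12/(N(N+1)) * sum(R_i^2/n_i) - 3(N+1)
     = 12/(14*15) * (37.5^2/5 + 21^2/4 + 46.5^2/5) - 3*15
     = 0.057143 * 823.95 - 45
     = 2.082857.
Step 4: Ties present; correction factor C = 1 - 18/(14^3 - 14) = 0.993407. Corrected H = 2.082857 / 0.993407 = 2.096681.
Step 5: Under H0, H ~ chi^2(2); p-value = 0.350519.
Step 6: alpha = 0.1. fail to reject H0.

H = 2.0967, df = 2, p = 0.350519, fail to reject H0.


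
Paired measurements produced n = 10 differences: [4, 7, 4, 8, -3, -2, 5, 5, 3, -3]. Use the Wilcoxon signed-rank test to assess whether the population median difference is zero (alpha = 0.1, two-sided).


Step 1: Drop any zero differences (none here) and take |d_i|.
|d| = [4, 7, 4, 8, 3, 2, 5, 5, 3, 3]
Step 2: Midrank |d_i| (ties get averaged ranks).
ranks: |4|->5.5, |7|->9, |4|->5.5, |8|->10, |3|->3, |2|->1, |5|->7.5, |5|->7.5, |3|->3, |3|->3
Step 3: Attach original signs; sum ranks with positive sign and with negative sign.
W+ = 5.5 + 9 + 5.5 + 10 + 7.5 + 7.5 + 3 = 48
W- = 3 + 1 + 3 = 7
(Check: W+ + W- = 55 should equal n(n+1)/2 = 55.)
Step 4: Test statistic W = min(W+, W-) = 7.
Step 5: Ties in |d|, so use the tie-corrected normal approximation.
        E[W] = n(n+1)/4 = 10*11/4 = 27.5.
        Tie groups: |d|=3 (t=3), |d|=4 (t=2), |d|=5 (t=2); sum(t^3 - t) = 36.
        Var[W] = n(n+1)(2n+1)/24 - sum(t^3-t)/48 = 2310/24 - 36/48 = 95.5.
        z = (W - E[W]) / sqrt(Var[W]) = (7 - 27.5) / 9.7724 = -2.0977.
        Two-sided p = 2*Phi(z) = 0.035928.
Step 6: alpha = 0.1. reject H0.

W+ = 48, W- = 7, W = min = 7, p = 0.035928, reject H0.


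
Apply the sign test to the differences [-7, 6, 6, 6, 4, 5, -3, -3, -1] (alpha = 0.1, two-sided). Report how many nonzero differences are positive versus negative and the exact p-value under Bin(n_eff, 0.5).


Step 1: Discard zero differences. Original n = 9; n_eff = number of nonzero differences = 9.
Nonzero differences (with sign): -7, +6, +6, +6, +4, +5, -3, -3, -1
Step 2: Count signs: positive = 5, negative = 4.
Step 3: Under H0: P(positive) = 0.5, so the number of positives S ~ Bin(9, 0.5).
Step 4: Two-sided exact p-value = sum of Bin(9,0.5) probabilities at or below the observed probability = 1.000000.
Step 5: alpha = 0.1. fail to reject H0.

n_eff = 9, pos = 5, neg = 4, p = 1.000000, fail to reject H0.


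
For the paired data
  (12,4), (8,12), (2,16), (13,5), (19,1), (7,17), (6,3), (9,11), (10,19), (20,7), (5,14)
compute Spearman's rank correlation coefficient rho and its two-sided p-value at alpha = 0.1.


Step 1: Rank x and y separately (midranks; no ties here).
rank(x): 12->8, 8->5, 2->1, 13->9, 19->10, 7->4, 6->3, 9->6, 10->7, 20->11, 5->2
rank(y): 4->3, 12->7, 16->9, 5->4, 1->1, 17->10, 3->2, 11->6, 19->11, 7->5, 14->8
Step 2: d_i = R_x(i) - R_y(i); compute d_i^2.
  (8-3)^2=25, (5-7)^2=4, (1-9)^2=64, (9-4)^2=25, (10-1)^2=81, (4-10)^2=36, (3-2)^2=1, (6-6)^2=0, (7-11)^2=16, (11-5)^2=36, (2-8)^2=36
sum(d^2) = 324.
Step 3: rho = 1 - 6*324 / (11*(11^2 - 1)) = 1 - 1944/1320 = -0.472727.
Step 4: Under H0, t = rho * sqrt((n-2)/(1-rho^2)) = -1.6094 ~ t(9).
Step 5: Two-sided p-value from the t-distribution with 9 df = 0.141999.
Step 6: alpha = 0.1. fail to reject H0.

rho = -0.4727, p = 0.141999, fail to reject H0 at alpha = 0.1.


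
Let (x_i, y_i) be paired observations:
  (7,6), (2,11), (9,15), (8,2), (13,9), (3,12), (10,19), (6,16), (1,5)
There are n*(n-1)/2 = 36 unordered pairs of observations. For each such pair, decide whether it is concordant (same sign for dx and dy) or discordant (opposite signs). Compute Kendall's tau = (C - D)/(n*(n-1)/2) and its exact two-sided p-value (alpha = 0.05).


Step 1: Enumerate the 36 unordered pairs (i,j) with i<j and classify each by sign(x_j-x_i) * sign(y_j-y_i).
  (1,2):dx=-5,dy=+5->D; (1,3):dx=+2,dy=+9->C; (1,4):dx=+1,dy=-4->D; (1,5):dx=+6,dy=+3->C
  (1,6):dx=-4,dy=+6->D; (1,7):dx=+3,dy=+13->C; (1,8):dx=-1,dy=+10->D; (1,9):dx=-6,dy=-1->C
  (2,3):dx=+7,dy=+4->C; (2,4):dx=+6,dy=-9->D; (2,5):dx=+11,dy=-2->D; (2,6):dx=+1,dy=+1->C
  (2,7):dx=+8,dy=+8->C; (2,8):dx=+4,dy=+5->C; (2,9):dx=-1,dy=-6->C; (3,4):dx=-1,dy=-13->C
  (3,5):dx=+4,dy=-6->D; (3,6):dx=-6,dy=-3->C; (3,7):dx=+1,dy=+4->C; (3,8):dx=-3,dy=+1->D
  (3,9):dx=-8,dy=-10->C; (4,5):dx=+5,dy=+7->C; (4,6):dx=-5,dy=+10->D; (4,7):dx=+2,dy=+17->C
  (4,8):dx=-2,dy=+14->D; (4,9):dx=-7,dy=+3->D; (5,6):dx=-10,dy=+3->D; (5,7):dx=-3,dy=+10->D
  (5,8):dx=-7,dy=+7->D; (5,9):dx=-12,dy=-4->C; (6,7):dx=+7,dy=+7->C; (6,8):dx=+3,dy=+4->C
  (6,9):dx=-2,dy=-7->C; (7,8):dx=-4,dy=-3->C; (7,9):dx=-9,dy=-14->C; (8,9):dx=-5,dy=-11->C
Step 2: C = 22, D = 14, total pairs = 36.
Step 3: tau = (C - D)/(n(n-1)/2) = (22 - 14)/36 = 0.222222.
Step 4: Exact two-sided p-value (enumerate n! = 362880 permutations of y under H0): p = 0.476709.
Step 5: alpha = 0.05. fail to reject H0.

tau_b = 0.2222 (C=22, D=14), p = 0.476709, fail to reject H0.


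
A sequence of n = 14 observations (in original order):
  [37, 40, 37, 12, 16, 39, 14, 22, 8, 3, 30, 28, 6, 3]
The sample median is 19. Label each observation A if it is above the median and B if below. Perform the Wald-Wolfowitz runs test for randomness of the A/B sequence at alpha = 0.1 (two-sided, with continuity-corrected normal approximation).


Step 1: Compute median = 19; label A = above, B = below.
Labels in order: AAABBABABBAABB  (n_A = 7, n_B = 7)
Step 2: Count runs R = 8.
Step 3: Under H0 (random ordering), E[R] = 2*n_A*n_B/(n_A+n_B) + 1 = 2*7*7/14 + 1 = 8.0000.
        Var[R] = 2*n_A*n_B*(2*n_A*n_B - n_A - n_B) / ((n_A+n_B)^2 * (n_A+n_B-1)) = 8232/2548 = 3.2308.
        SD[R] = 1.7974.
Step 4: R = E[R], so z = 0 with no continuity correction.
Step 5: Two-sided p-value via normal approximation = 2*(1 - Phi(|z|)) = 1.000000.
Step 6: alpha = 0.1. fail to reject H0.

R = 8, z = 0.0000, p = 1.000000, fail to reject H0.


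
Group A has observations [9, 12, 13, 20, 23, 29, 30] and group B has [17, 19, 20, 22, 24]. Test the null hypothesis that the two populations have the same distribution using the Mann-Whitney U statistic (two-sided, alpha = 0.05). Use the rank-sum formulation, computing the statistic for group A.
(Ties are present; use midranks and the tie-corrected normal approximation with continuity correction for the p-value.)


Step 1: Combine and sort all 12 observations; assign midranks.
sorted (value, group): (9,X), (12,X), (13,X), (17,Y), (19,Y), (20,X), (20,Y), (22,Y), (23,X), (24,Y), (29,X), (30,X)
ranks: 9->1, 12->2, 13->3, 17->4, 19->5, 20->6.5, 20->6.5, 22->8, 23->9, 24->10, 29->11, 30->12
Step 2: Rank sum for X: R1 = 1 + 2 + 3 + 6.5 + 9 + 11 + 12 = 44.5.
Step 3: U_X = R1 - n1(n1+1)/2 = 44.5 - 7*8/2 = 44.5 - 28 = 16.5.
       U_Y = n1*n2 - U_X = 35 - 16.5 = 18.5.
Step 4: Ties are present, so use the tie-corrected normal approximation (with continuity correction) for the p-value.
Step 5: p-value = 0.935170; compare to alpha = 0.05. fail to reject H0.

U_X = 16.5, p = 0.935170, fail to reject H0 at alpha = 0.05.


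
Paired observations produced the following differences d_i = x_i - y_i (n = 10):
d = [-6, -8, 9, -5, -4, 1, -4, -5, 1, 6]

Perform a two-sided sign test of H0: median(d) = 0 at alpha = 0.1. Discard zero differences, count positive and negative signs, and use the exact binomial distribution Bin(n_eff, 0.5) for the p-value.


Step 1: Discard zero differences. Original n = 10; n_eff = number of nonzero differences = 10.
Nonzero differences (with sign): -6, -8, +9, -5, -4, +1, -4, -5, +1, +6
Step 2: Count signs: positive = 4, negative = 6.
Step 3: Under H0: P(positive) = 0.5, so the number of positives S ~ Bin(10, 0.5).
Step 4: Two-sided exact p-value = sum of Bin(10,0.5) probabilities at or below the observed probability = 0.753906.
Step 5: alpha = 0.1. fail to reject H0.

n_eff = 10, pos = 4, neg = 6, p = 0.753906, fail to reject H0.


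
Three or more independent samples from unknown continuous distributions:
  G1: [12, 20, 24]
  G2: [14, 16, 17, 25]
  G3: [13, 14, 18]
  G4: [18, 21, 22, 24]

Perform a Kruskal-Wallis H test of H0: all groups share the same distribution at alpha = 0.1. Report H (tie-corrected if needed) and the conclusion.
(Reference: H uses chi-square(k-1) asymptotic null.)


Step 1: Combine all N = 14 observations and assign midranks.
sorted (value, group, rank): (12,G1,1), (13,G3,2), (14,G2,3.5), (14,G3,3.5), (16,G2,5), (17,G2,6), (18,G3,7.5), (18,G4,7.5), (20,G1,9), (21,G4,10), (22,G4,11), (24,G1,12.5), (24,G4,12.5), (25,G2,14)
Step 2: Sum ranks within each group.
R_1 = 22.5 (n_1 = 3)
R_2 = 28.5 (n_2 = 4)
R_3 = 13 (n_3 = 3)
R_4 = 41 (n_4 = 4)
Step 3: H = 12/(N(N+1)) * sum(R_i^2/n_i) - 3(N+1)
     = 12/(14*15) * (22.5^2/3 + 28.5^2/4 + 13^2/3 + 41^2/4) - 3*15
     = 0.057143 * 848.396 - 45
     = 3.479762.
Step 4: Ties present; correction factor C = 1 - 18/(14^3 - 14) = 0.993407. Corrected H = 3.479762 / 0.993407 = 3.502858.
Step 5: Under H0, H ~ chi^2(3); p-value = 0.320392.
Step 6: alpha = 0.1. fail to reject H0.

H = 3.5029, df = 3, p = 0.320392, fail to reject H0.


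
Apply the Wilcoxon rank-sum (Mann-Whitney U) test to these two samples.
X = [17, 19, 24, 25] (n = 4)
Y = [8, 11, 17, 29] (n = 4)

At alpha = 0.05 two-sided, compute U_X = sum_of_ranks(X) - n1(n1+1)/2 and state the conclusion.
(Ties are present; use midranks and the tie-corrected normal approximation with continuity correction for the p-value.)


Step 1: Combine and sort all 8 observations; assign midranks.
sorted (value, group): (8,Y), (11,Y), (17,X), (17,Y), (19,X), (24,X), (25,X), (29,Y)
ranks: 8->1, 11->2, 17->3.5, 17->3.5, 19->5, 24->6, 25->7, 29->8
Step 2: Rank sum for X: R1 = 3.5 + 5 + 6 + 7 = 21.5.
Step 3: U_X = R1 - n1(n1+1)/2 = 21.5 - 4*5/2 = 21.5 - 10 = 11.5.
       U_Y = n1*n2 - U_X = 16 - 11.5 = 4.5.
Step 4: Ties are present, so use the tie-corrected normal approximation (with continuity correction) for the p-value.
Step 5: p-value = 0.383630; compare to alpha = 0.05. fail to reject H0.

U_X = 11.5, p = 0.383630, fail to reject H0 at alpha = 0.05.


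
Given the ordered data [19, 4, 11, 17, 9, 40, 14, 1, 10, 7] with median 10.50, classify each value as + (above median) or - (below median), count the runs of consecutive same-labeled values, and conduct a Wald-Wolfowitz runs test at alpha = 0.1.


Step 1: Compute median = 10.50; label A = above, B = below.
Labels in order: ABAABAABBB  (n_A = 5, n_B = 5)
Step 2: Count runs R = 6.
Step 3: Under H0 (random ordering), E[R] = 2*n_A*n_B/(n_A+n_B) + 1 = 2*5*5/10 + 1 = 6.0000.
        Var[R] = 2*n_A*n_B*(2*n_A*n_B - n_A - n_B) / ((n_A+n_B)^2 * (n_A+n_B-1)) = 2000/900 = 2.2222.
        SD[R] = 1.4907.
Step 4: R = E[R], so z = 0 with no continuity correction.
Step 5: Two-sided p-value via normal approximation = 2*(1 - Phi(|z|)) = 1.000000.
Step 6: alpha = 0.1. fail to reject H0.

R = 6, z = 0.0000, p = 1.000000, fail to reject H0.
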